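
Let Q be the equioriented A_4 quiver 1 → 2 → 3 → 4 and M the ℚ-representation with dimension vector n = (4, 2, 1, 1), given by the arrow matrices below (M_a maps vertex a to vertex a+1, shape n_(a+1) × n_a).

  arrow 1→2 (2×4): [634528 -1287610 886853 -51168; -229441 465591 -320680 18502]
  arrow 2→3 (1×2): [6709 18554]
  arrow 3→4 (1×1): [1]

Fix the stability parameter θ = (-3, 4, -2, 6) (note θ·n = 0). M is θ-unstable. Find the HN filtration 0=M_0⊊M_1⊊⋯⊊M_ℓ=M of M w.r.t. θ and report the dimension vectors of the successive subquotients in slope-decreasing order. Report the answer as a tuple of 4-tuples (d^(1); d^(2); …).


Via rank(M_{q-1}∘⋯∘M_p): M ≅ I[1,1]^2, I[1,2], I[1,4].
μ_θ-semistable layers: μ^(1)=6; μ^(2)=4; μ^(3)=1; μ^(4)=-3

((0, 0, 0, 1); (0, 1, 0, 0); (0, 1, 1, 0); (4, 0, 0, 0))


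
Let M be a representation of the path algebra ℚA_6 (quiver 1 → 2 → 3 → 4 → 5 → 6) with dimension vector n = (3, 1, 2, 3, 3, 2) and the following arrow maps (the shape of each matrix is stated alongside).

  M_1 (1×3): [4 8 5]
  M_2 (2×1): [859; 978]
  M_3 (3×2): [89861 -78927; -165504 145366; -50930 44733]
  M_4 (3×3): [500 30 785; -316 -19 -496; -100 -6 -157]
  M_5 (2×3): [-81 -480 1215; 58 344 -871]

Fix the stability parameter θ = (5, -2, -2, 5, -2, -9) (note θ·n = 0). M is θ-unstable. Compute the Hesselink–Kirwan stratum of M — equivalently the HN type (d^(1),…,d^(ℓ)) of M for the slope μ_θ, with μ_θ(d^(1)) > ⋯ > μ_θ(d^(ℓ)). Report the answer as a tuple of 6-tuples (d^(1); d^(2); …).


Interval decomposition of M: I[1,1]^2, I[1,4], I[3,6], I[4,5], I[5,6].
HN type (ℓ=5): μ^(1)=5; μ^(2)=3/2; μ^(3)=1/3; μ^(4)=-2; μ^(5)=-11/2

((2, 0, 0, 1, 0, 0); (0, 0, 0, 1, 1, 0); (1, 1, 1, 0, 0, 0); (0, 0, 1, 1, 1, 1); (0, 0, 0, 0, 1, 1))


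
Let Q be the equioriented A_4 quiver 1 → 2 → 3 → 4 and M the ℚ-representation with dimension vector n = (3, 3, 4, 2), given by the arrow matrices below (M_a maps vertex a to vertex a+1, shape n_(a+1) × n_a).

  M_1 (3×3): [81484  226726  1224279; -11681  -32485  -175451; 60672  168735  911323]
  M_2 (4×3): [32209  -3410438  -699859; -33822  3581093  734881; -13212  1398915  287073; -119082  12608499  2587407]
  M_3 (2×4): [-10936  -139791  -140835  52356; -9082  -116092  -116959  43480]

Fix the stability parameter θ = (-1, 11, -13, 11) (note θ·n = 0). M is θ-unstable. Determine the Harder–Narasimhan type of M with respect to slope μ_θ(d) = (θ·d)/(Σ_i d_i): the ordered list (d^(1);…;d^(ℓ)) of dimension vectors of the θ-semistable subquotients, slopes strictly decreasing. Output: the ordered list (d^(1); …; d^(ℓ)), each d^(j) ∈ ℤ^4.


Interval decomposition of M: I[1,2], I[1,4]^2, I[3,3]^2.
HN type (ℓ=3): μ^(1)=11; μ^(2)=-1; μ^(3)=-13

((0, 1, 0, 2); (3, 2, 2, 0); (0, 0, 2, 0))


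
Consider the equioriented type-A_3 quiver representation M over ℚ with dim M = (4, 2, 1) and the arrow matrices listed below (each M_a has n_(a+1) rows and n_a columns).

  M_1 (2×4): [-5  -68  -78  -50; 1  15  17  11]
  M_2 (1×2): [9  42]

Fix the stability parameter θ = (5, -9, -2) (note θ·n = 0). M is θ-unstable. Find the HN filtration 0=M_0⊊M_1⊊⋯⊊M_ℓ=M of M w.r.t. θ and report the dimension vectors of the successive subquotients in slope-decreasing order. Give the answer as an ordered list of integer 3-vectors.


Barcode: M ≅ I[1,1]^2, I[1,2], I[1,3]. HN layers by μ_θ (2 steps, strictly decreasing):
  μ^(1)=5; μ^(2)=-2

((2, 0, 0); (2, 2, 1))


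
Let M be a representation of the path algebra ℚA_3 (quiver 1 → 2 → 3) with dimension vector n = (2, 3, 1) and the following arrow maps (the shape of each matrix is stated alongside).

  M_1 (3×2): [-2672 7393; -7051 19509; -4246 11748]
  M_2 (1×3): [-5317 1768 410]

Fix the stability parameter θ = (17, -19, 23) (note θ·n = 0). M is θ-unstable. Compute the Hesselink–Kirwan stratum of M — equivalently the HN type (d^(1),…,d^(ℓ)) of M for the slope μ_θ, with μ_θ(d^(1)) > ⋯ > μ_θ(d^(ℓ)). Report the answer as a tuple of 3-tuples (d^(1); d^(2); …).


Barcode: M ≅ I[1,2], I[1,3], I[2,2]. HN layers by μ_θ (3 steps, strictly decreasing):
  μ^(1)=23; μ^(2)=-1; μ^(3)=-19

((0, 0, 1); (2, 2, 0); (0, 1, 0))


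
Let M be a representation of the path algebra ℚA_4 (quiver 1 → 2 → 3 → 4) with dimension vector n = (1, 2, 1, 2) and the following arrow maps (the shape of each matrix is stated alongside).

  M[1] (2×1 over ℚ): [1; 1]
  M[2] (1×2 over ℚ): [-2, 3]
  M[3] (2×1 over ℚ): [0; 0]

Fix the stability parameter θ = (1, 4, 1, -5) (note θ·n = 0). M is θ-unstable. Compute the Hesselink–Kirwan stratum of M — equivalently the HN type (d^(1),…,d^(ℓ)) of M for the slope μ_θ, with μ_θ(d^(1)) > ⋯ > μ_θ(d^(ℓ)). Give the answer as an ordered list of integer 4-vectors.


Barcode: M ≅ I[1,3], I[2,2], I[4,4]^2. HN layers by μ_θ (4 steps, strictly decreasing):
  μ^(1)=4; μ^(2)=5/2; μ^(3)=1; μ^(4)=-5

((0, 1, 0, 0); (0, 1, 1, 0); (1, 0, 0, 0); (0, 0, 0, 2))


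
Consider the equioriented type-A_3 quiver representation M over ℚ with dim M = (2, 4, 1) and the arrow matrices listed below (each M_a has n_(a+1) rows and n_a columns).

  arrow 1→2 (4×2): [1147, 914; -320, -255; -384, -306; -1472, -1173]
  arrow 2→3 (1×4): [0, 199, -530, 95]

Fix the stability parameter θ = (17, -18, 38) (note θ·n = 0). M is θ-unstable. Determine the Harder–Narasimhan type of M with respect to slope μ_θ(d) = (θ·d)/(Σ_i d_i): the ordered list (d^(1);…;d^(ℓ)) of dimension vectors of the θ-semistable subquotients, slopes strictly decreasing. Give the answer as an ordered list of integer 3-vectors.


Via rank(M_{q-1}∘⋯∘M_p): M ≅ I[1,2]^2, I[2,2], I[2,3].
μ_θ-semistable layers: μ^(1)=38; μ^(2)=-1/2; μ^(3)=-18

((0, 0, 1); (2, 2, 0); (0, 2, 0))


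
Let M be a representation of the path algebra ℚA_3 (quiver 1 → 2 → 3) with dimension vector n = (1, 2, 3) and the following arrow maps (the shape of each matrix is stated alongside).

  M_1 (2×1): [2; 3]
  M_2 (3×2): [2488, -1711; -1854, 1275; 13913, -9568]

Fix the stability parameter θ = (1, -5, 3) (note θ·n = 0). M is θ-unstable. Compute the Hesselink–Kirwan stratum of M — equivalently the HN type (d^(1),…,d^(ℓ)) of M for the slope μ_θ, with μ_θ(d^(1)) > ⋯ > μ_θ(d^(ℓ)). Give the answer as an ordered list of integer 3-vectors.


Interval decomposition of M: I[1,3], I[2,3], I[3,3].
HN type (ℓ=3): μ^(1)=3; μ^(2)=-2; μ^(3)=-5

((0, 0, 3); (1, 1, 0); (0, 1, 0))


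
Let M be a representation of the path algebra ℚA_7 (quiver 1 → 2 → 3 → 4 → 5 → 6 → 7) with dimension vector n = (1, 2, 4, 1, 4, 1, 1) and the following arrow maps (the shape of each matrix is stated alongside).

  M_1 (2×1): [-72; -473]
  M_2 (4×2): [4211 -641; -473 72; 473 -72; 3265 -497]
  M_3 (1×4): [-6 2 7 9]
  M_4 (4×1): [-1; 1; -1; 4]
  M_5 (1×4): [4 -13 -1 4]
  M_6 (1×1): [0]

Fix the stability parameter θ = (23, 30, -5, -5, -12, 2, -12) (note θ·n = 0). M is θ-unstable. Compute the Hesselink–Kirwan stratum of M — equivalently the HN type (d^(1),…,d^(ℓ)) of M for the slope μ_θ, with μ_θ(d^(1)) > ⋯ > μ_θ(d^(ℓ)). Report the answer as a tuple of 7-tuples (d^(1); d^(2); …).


Via rank(M_{q-1}∘⋯∘M_p): M ≅ I[1,5], I[2,3], I[3,3]^2, I[5,5]^2, I[5,6], I[7,7].
μ_θ-semistable layers: μ^(1)=25/2; μ^(2)=31/5; μ^(3)=2; μ^(4)=-5; μ^(5)=-12

((0, 1, 1, 0, 0, 0, 0); (1, 1, 1, 1, 1, 0, 0); (0, 0, 0, 0, 0, 1, 0); (0, 0, 2, 0, 0, 0, 0); (0, 0, 0, 0, 3, 0, 1))


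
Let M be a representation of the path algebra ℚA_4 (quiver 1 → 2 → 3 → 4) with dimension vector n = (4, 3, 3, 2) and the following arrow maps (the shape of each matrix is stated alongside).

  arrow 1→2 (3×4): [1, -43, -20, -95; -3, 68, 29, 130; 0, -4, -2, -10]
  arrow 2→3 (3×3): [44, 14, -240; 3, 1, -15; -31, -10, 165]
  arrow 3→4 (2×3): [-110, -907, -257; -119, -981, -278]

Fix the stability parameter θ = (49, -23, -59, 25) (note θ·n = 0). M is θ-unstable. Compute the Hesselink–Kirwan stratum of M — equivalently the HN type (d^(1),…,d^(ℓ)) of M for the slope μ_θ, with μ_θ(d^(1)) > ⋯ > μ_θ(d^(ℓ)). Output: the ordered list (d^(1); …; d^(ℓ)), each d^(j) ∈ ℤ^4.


Via rank(M_{q-1}∘⋯∘M_p): M ≅ I[1,1], I[1,2], I[1,4]^2, I[3,3].
μ_θ-semistable layers: μ^(1)=49; μ^(2)=25; μ^(3)=13; μ^(4)=-11; μ^(5)=-59

((1, 0, 0, 0); (0, 0, 0, 2); (1, 1, 0, 0); (2, 2, 2, 0); (0, 0, 1, 0))


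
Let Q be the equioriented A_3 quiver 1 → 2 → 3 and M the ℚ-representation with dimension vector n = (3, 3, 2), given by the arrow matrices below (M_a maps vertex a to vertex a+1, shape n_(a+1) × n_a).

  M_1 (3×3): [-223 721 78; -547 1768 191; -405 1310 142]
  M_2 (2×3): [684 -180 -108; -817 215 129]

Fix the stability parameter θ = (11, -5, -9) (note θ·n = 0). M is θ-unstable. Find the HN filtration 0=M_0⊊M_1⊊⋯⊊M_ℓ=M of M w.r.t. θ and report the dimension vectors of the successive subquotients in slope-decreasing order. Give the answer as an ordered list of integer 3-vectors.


Barcode: M ≅ I[1,2]^2, I[1,3], I[3,3]. HN layers by μ_θ (3 steps, strictly decreasing):
  μ^(1)=3; μ^(2)=-1; μ^(3)=-9

((2, 2, 0); (1, 1, 1); (0, 0, 1))


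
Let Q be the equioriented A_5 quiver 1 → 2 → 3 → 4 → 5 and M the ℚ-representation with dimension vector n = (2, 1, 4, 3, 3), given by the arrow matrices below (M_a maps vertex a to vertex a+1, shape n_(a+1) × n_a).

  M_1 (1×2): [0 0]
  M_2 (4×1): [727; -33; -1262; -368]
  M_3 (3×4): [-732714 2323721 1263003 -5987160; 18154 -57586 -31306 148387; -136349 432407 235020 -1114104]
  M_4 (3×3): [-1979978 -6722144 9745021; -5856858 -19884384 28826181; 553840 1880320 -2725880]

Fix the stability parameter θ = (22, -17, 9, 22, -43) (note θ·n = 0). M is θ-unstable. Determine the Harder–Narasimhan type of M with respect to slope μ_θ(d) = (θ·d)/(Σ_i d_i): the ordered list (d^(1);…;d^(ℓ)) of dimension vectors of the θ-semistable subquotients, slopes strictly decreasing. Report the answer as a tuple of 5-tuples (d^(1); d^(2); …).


Barcode: M ≅ I[1,1]^2, I[2,5], I[3,3], I[3,4]^2, I[5,5]^2. HN layers by μ_θ (5 steps, strictly decreasing):
  μ^(1)=22; μ^(2)=9; μ^(3)=-4; μ^(4)=-17; μ^(5)=-43

((2, 0, 0, 2, 0); (0, 0, 3, 0, 0); (0, 0, 1, 1, 1); (0, 1, 0, 0, 0); (0, 0, 0, 0, 2))


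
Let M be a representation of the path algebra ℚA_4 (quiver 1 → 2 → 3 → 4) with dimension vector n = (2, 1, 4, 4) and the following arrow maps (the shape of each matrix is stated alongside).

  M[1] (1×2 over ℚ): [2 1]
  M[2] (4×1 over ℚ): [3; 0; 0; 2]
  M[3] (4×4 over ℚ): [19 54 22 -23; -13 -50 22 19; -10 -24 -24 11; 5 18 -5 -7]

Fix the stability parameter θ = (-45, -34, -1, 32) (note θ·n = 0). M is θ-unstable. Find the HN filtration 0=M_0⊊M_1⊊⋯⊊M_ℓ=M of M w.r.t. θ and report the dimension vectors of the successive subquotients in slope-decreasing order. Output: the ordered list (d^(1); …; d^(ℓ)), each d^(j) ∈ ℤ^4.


Barcode: M ≅ I[1,1], I[1,4], I[3,3], I[3,4]^2, I[4,4]. HN layers by μ_θ (4 steps, strictly decreasing):
  μ^(1)=32; μ^(2)=-1; μ^(3)=-34; μ^(4)=-45

((0, 0, 0, 4); (0, 0, 4, 0); (0, 1, 0, 0); (2, 0, 0, 0))


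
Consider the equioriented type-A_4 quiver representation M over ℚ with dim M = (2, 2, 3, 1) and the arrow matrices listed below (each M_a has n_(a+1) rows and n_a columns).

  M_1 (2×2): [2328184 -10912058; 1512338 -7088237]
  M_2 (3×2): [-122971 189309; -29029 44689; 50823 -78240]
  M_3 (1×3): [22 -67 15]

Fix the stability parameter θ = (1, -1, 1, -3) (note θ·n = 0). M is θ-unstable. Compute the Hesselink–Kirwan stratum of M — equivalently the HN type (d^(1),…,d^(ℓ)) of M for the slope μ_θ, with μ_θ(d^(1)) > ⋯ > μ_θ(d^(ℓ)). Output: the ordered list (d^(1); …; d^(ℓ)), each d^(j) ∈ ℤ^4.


Barcode: M ≅ I[1,3], I[1,4], I[3,3]. HN layers by μ_θ (3 steps, strictly decreasing):
  μ^(1)=1; μ^(2)=0; μ^(3)=-1/2

((0, 0, 2, 0); (1, 1, 0, 0); (1, 1, 1, 1))


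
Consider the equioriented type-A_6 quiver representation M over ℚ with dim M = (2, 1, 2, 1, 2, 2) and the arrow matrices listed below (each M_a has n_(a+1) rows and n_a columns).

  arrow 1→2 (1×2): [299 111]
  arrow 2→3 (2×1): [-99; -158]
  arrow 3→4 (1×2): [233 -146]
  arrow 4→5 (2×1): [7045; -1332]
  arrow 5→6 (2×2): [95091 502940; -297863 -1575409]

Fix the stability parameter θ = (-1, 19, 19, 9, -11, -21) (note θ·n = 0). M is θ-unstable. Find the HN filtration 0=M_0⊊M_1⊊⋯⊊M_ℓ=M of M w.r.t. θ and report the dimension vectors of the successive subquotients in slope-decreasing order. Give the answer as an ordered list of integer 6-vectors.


Barcode: M ≅ I[1,1], I[1,6], I[3,3], I[5,6]. HN layers by μ_θ (4 steps, strictly decreasing):
  μ^(1)=19; μ^(2)=3; μ^(3)=-1; μ^(4)=-16

((0, 0, 1, 0, 0, 0); (0, 1, 1, 1, 1, 1); (2, 0, 0, 0, 0, 0); (0, 0, 0, 0, 1, 1))


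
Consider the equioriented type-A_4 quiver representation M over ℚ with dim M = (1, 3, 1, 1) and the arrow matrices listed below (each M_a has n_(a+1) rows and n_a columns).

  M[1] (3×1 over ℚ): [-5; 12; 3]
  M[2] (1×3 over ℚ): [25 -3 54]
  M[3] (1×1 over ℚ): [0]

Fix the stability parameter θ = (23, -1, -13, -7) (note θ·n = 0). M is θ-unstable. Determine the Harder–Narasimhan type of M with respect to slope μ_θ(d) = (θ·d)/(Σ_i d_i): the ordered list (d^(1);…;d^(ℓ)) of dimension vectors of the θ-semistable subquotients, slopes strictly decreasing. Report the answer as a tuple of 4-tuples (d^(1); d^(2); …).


Interval decomposition of M: I[1,3], I[2,2]^2, I[4,4].
HN type (ℓ=3): μ^(1)=3; μ^(2)=-1; μ^(3)=-7

((1, 1, 1, 0); (0, 2, 0, 0); (0, 0, 0, 1))


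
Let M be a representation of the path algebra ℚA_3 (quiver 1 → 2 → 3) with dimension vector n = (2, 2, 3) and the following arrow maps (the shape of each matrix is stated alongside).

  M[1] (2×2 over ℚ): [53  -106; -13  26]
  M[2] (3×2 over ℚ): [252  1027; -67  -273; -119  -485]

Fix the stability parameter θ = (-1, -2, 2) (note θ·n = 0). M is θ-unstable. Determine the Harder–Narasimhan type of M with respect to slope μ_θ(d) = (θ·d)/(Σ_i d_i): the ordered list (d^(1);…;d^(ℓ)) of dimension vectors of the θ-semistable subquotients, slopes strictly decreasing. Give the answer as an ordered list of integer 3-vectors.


Interval decomposition of M: I[1,1], I[1,3], I[2,3], I[3,3].
HN type (ℓ=4): μ^(1)=2; μ^(2)=-1; μ^(3)=-3/2; μ^(4)=-2

((0, 0, 3); (1, 0, 0); (1, 1, 0); (0, 1, 0))


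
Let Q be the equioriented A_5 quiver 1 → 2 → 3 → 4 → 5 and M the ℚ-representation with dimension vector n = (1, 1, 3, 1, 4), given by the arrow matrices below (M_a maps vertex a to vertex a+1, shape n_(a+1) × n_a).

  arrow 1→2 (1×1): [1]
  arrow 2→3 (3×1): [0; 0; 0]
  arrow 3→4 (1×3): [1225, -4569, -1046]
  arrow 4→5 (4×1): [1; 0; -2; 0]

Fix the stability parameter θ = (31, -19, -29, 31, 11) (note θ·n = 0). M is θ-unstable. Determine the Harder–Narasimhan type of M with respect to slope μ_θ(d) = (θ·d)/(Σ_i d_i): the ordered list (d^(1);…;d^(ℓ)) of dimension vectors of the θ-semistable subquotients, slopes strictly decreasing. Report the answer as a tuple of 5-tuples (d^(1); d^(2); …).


Barcode: M ≅ I[1,2], I[3,3]^2, I[3,5], I[5,5]^3. HN layers by μ_θ (4 steps, strictly decreasing):
  μ^(1)=21; μ^(2)=11; μ^(3)=6; μ^(4)=-29

((0, 0, 0, 1, 1); (0, 0, 0, 0, 3); (1, 1, 0, 0, 0); (0, 0, 3, 0, 0))


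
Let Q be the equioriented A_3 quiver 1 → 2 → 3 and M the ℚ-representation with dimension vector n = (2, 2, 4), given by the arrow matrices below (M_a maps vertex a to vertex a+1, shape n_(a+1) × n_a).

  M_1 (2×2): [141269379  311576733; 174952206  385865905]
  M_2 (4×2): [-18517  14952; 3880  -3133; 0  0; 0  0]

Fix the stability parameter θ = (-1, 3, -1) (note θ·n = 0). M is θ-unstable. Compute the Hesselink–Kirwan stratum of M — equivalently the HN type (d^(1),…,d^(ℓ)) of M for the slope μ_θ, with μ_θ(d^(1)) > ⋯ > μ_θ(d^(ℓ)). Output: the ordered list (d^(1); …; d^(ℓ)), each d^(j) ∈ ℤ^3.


Barcode: M ≅ I[1,3]^2, I[3,3]^2. HN layers by μ_θ (2 steps, strictly decreasing):
  μ^(1)=1; μ^(2)=-1

((0, 2, 2); (2, 0, 2))


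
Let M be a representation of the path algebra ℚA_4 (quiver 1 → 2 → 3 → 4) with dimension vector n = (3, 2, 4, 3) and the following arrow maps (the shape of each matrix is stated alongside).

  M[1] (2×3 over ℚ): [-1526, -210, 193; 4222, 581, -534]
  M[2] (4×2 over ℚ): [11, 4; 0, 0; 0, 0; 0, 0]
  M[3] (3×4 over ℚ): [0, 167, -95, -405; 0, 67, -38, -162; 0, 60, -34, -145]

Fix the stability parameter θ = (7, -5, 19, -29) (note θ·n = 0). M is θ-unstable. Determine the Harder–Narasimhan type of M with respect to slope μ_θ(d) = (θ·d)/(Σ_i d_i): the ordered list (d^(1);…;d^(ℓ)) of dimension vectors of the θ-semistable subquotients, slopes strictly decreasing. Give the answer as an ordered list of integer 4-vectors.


Via rank(M_{q-1}∘⋯∘M_p): M ≅ I[1,1], I[1,2], I[1,3], I[3,4]^3.
μ_θ-semistable layers: μ^(1)=19; μ^(2)=7; μ^(3)=1; μ^(4)=-5

((0, 0, 1, 0); (1, 0, 0, 0); (2, 2, 0, 0); (0, 0, 3, 3))


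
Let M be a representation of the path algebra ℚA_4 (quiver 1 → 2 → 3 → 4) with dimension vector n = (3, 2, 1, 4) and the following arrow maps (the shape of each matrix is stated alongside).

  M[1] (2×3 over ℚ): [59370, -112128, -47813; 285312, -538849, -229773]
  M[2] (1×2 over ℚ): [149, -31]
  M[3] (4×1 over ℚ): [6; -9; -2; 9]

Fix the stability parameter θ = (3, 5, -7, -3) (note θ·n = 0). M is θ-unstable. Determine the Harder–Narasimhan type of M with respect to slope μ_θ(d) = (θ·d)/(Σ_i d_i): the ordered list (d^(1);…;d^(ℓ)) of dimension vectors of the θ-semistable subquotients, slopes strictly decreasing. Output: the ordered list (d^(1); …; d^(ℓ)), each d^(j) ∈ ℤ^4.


Barcode: M ≅ I[1,1], I[1,2], I[1,4], I[4,4]^3. HN layers by μ_θ (4 steps, strictly decreasing):
  μ^(1)=5; μ^(2)=3; μ^(3)=-1/2; μ^(4)=-3

((0, 1, 0, 0); (2, 0, 0, 0); (1, 1, 1, 1); (0, 0, 0, 3))


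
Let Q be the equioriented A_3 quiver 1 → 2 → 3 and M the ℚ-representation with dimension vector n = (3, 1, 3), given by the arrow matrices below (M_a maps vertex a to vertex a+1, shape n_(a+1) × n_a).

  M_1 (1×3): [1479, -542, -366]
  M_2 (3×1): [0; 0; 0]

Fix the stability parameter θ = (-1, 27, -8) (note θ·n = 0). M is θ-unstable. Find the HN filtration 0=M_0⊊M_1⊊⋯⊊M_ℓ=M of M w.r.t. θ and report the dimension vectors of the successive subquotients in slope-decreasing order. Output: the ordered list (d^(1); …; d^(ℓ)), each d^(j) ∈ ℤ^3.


Via rank(M_{q-1}∘⋯∘M_p): M ≅ I[1,1]^2, I[1,2], I[3,3]^3.
μ_θ-semistable layers: μ^(1)=27; μ^(2)=-1; μ^(3)=-8

((0, 1, 0); (3, 0, 0); (0, 0, 3))


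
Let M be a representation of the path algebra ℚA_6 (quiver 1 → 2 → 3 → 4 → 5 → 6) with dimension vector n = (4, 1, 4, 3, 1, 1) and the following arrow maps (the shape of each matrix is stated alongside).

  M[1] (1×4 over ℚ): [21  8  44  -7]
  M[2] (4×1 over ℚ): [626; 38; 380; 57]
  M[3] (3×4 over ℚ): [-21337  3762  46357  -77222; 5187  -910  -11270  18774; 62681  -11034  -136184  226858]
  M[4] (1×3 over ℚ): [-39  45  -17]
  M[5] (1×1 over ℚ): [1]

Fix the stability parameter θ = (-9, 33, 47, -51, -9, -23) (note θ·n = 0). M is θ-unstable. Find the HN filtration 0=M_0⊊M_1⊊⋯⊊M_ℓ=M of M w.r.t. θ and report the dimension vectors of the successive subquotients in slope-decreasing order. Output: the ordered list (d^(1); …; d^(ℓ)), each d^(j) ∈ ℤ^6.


Via rank(M_{q-1}∘⋯∘M_p): M ≅ I[1,1]^3, I[1,3], I[3,3], I[3,4], I[3,6], I[4,4].
μ_θ-semistable layers: μ^(1)=47; μ^(2)=33; μ^(3)=-2; μ^(4)=-9; μ^(5)=-51

((0, 0, 2, 0, 0, 0); (0, 1, 0, 0, 0, 0); (0, 0, 1, 1, 0, 0); (4, 0, 1, 1, 1, 1); (0, 0, 0, 1, 0, 0))


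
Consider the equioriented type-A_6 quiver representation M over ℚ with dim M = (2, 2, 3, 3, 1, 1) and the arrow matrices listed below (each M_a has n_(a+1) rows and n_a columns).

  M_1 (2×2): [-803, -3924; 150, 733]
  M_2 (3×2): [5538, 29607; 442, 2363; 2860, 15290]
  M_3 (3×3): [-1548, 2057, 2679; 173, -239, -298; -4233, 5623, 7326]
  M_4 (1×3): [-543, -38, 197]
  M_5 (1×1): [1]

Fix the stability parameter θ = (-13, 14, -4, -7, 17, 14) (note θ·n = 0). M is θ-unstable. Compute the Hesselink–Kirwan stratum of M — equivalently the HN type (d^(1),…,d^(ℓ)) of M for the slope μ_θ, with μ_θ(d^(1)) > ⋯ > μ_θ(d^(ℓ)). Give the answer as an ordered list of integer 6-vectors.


Barcode: M ≅ I[1,2], I[1,6], I[3,3], I[3,4], I[4,4]. HN layers by μ_θ (7 steps, strictly decreasing):
  μ^(1)=31/2; μ^(2)=14; μ^(3)=1; μ^(4)=-4; μ^(5)=-11/2; μ^(6)=-7; μ^(7)=-13

((0, 0, 0, 0, 1, 1); (0, 1, 0, 0, 0, 0); (0, 1, 1, 1, 0, 0); (0, 0, 1, 0, 0, 0); (0, 0, 1, 1, 0, 0); (0, 0, 0, 1, 0, 0); (2, 0, 0, 0, 0, 0))


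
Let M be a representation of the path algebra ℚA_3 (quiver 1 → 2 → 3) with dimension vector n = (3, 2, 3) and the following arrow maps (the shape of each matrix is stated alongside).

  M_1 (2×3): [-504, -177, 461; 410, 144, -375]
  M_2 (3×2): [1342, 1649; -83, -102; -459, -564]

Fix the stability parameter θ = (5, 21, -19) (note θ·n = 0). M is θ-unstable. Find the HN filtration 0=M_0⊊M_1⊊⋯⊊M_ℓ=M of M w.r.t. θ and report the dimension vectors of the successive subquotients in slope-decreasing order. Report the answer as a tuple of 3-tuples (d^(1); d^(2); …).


Interval decomposition of M: I[1,1], I[1,3]^2, I[3,3].
HN type (ℓ=3): μ^(1)=5; μ^(2)=7/3; μ^(3)=-19

((1, 0, 0); (2, 2, 2); (0, 0, 1))


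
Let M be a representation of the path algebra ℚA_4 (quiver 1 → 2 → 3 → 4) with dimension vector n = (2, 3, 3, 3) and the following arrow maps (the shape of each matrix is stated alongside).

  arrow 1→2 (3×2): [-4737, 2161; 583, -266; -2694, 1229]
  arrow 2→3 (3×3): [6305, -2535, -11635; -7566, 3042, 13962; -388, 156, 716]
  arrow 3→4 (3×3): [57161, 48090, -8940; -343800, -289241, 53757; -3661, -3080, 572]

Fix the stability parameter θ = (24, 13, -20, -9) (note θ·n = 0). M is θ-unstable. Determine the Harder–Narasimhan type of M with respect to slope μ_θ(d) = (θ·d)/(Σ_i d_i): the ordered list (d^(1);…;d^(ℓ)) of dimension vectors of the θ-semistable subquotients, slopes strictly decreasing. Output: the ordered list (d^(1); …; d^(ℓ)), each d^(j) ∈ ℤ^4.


Via rank(M_{q-1}∘⋯∘M_p): M ≅ I[1,2]^2, I[2,4], I[3,4]^2.
μ_θ-semistable layers: μ^(1)=37/2; μ^(2)=-16/3; μ^(3)=-9; μ^(4)=-20

((2, 2, 0, 0); (0, 1, 1, 1); (0, 0, 0, 2); (0, 0, 2, 0))


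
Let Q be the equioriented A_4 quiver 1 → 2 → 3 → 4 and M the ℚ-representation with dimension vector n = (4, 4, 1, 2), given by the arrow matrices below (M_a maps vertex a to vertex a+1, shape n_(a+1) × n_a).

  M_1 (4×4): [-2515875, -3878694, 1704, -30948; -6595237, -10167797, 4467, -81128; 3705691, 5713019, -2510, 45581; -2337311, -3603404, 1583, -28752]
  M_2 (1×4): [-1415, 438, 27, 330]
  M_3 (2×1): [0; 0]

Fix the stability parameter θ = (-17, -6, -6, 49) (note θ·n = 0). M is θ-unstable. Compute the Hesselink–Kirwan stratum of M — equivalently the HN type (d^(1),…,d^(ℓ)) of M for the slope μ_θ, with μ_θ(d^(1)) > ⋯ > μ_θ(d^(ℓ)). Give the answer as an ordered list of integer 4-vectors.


Barcode: M ≅ I[1,2]^3, I[1,3], I[4,4]^2. HN layers by μ_θ (3 steps, strictly decreasing):
  μ^(1)=49; μ^(2)=-6; μ^(3)=-17

((0, 0, 0, 2); (0, 4, 1, 0); (4, 0, 0, 0))


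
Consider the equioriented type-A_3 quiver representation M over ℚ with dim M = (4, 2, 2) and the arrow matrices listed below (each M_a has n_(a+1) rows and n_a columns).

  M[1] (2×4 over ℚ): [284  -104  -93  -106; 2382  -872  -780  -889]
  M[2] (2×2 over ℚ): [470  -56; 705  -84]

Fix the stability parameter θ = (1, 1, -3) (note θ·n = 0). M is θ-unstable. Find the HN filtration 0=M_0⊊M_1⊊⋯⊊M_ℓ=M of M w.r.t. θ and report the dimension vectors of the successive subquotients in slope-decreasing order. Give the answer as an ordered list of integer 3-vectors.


Via rank(M_{q-1}∘⋯∘M_p): M ≅ I[1,1]^2, I[1,2], I[1,3], I[3,3].
μ_θ-semistable layers: μ^(1)=1; μ^(2)=-1/3; μ^(3)=-3

((3, 1, 0); (1, 1, 1); (0, 0, 1))


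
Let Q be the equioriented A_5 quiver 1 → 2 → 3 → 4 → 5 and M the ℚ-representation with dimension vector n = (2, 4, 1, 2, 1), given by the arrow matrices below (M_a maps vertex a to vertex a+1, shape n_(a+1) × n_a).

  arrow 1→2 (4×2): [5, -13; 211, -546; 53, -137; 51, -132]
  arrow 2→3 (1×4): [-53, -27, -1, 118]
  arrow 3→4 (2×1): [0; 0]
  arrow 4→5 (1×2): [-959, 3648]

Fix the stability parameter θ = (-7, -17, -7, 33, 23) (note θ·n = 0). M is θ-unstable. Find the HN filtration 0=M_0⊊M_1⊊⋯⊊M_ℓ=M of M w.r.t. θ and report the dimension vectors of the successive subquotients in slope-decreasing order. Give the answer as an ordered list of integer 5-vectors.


Interval decomposition of M: I[1,2], I[1,3], I[2,2]^2, I[4,4], I[4,5].
HN type (ℓ=5): μ^(1)=33; μ^(2)=28; μ^(3)=-7; μ^(4)=-12; μ^(5)=-17

((0, 0, 0, 1, 0); (0, 0, 0, 1, 1); (0, 0, 1, 0, 0); (2, 2, 0, 0, 0); (0, 2, 0, 0, 0))


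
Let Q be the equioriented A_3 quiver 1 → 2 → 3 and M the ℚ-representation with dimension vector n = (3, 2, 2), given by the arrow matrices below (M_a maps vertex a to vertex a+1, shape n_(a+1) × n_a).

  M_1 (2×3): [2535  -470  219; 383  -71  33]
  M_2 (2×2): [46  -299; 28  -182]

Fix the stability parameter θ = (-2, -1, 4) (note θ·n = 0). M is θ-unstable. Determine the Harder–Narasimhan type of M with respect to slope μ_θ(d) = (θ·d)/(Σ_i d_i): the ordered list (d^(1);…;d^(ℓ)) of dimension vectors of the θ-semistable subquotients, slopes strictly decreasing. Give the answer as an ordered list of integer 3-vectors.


Barcode: M ≅ I[1,1], I[1,2], I[1,3], I[3,3]. HN layers by μ_θ (3 steps, strictly decreasing):
  μ^(1)=4; μ^(2)=-1; μ^(3)=-2

((0, 0, 2); (0, 2, 0); (3, 0, 0))


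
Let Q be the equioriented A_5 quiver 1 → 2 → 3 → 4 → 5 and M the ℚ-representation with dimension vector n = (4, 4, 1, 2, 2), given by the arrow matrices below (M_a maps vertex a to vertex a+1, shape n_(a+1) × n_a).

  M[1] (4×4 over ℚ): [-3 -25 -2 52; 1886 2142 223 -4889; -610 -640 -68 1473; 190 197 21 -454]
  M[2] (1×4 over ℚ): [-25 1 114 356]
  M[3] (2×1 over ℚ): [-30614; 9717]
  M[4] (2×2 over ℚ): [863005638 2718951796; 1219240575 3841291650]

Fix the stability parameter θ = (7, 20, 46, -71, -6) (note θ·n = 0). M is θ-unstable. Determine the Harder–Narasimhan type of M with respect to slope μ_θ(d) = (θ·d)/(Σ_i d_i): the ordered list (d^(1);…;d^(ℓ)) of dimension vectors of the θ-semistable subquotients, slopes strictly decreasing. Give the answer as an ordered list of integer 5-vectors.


Barcode: M ≅ I[1,2]^3, I[1,4], I[4,5], I[5,5]. HN layers by μ_θ (5 steps, strictly decreasing):
  μ^(1)=20; μ^(2)=7; μ^(3)=1/2; μ^(4)=-6; μ^(5)=-71

((0, 3, 0, 0, 0); (3, 0, 0, 0, 0); (1, 1, 1, 1, 0); (0, 0, 0, 0, 2); (0, 0, 0, 1, 0))


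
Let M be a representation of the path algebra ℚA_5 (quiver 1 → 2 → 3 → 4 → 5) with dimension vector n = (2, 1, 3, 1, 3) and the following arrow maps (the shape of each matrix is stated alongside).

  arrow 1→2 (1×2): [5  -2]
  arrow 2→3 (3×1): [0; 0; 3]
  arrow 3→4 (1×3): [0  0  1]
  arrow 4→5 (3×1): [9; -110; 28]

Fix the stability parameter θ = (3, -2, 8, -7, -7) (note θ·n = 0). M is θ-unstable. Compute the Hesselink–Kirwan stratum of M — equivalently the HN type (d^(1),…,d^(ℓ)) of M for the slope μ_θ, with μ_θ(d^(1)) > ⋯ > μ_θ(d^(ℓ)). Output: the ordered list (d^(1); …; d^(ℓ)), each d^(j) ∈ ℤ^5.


Interval decomposition of M: I[1,1], I[1,5], I[3,3]^2, I[5,5]^2.
HN type (ℓ=4): μ^(1)=8; μ^(2)=3; μ^(3)=-1; μ^(4)=-7

((0, 0, 2, 0, 0); (1, 0, 0, 0, 0); (1, 1, 1, 1, 1); (0, 0, 0, 0, 2))


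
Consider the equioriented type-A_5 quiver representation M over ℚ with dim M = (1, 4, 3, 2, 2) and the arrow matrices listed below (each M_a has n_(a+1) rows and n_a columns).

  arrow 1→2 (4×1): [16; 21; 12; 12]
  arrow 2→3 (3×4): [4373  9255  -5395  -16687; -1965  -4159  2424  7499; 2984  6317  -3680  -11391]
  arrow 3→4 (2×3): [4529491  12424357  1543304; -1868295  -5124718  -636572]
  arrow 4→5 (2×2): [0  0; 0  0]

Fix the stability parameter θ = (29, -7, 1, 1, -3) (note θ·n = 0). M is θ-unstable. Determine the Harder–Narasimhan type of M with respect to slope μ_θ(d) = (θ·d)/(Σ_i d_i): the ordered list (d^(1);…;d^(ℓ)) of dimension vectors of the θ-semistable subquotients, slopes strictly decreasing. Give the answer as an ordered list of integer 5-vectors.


Via rank(M_{q-1}∘⋯∘M_p): M ≅ I[1,4], I[2,2], I[2,3], I[2,4], I[5,5]^2.
μ_θ-semistable layers: μ^(1)=6; μ^(2)=1; μ^(3)=-3; μ^(4)=-7

((1, 1, 1, 1, 0); (0, 0, 2, 1, 0); (0, 0, 0, 0, 2); (0, 3, 0, 0, 0))


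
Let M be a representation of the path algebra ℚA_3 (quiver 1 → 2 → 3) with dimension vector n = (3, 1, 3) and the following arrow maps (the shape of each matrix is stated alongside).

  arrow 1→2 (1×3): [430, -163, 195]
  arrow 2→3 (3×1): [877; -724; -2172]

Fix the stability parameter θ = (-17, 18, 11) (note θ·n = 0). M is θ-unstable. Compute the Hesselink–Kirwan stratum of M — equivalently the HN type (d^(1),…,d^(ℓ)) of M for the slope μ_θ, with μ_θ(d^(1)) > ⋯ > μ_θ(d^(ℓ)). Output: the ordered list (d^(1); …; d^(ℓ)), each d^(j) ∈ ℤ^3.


Interval decomposition of M: I[1,1]^2, I[1,3], I[3,3]^2.
HN type (ℓ=3): μ^(1)=29/2; μ^(2)=11; μ^(3)=-17

((0, 1, 1); (0, 0, 2); (3, 0, 0))


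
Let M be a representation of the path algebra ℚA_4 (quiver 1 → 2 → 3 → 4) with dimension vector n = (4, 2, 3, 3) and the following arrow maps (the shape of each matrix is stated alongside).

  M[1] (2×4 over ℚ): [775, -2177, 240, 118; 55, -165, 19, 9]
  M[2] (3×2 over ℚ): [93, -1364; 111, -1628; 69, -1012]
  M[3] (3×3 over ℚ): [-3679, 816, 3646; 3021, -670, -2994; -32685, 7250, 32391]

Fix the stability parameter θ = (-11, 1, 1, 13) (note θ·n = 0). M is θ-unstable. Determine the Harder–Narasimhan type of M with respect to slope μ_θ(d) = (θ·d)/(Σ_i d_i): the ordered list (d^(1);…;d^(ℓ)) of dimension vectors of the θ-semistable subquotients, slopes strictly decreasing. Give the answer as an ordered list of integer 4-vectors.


Via rank(M_{q-1}∘⋯∘M_p): M ≅ I[1,1]^2, I[1,2], I[1,4], I[3,4]^2.
μ_θ-semistable layers: μ^(1)=13; μ^(2)=1; μ^(3)=-11

((0, 0, 0, 3); (0, 2, 3, 0); (4, 0, 0, 0))


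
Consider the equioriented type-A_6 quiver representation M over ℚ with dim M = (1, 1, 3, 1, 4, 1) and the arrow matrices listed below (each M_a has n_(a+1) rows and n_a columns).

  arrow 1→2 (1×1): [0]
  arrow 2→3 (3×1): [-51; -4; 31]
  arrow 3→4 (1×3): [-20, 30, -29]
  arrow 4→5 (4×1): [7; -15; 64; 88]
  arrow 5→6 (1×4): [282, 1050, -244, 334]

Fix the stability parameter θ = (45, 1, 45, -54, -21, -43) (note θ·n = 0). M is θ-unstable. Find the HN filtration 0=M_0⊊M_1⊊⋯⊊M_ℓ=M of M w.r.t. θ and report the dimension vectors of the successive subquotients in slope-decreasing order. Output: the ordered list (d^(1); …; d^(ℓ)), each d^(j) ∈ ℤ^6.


Interval decomposition of M: I[1,1], I[2,5], I[3,3]^2, I[5,5]^2, I[5,6].
HN type (ℓ=4): μ^(1)=45; μ^(2)=-29/4; μ^(3)=-21; μ^(4)=-32

((1, 0, 2, 0, 0, 0); (0, 1, 1, 1, 1, 0); (0, 0, 0, 0, 2, 0); (0, 0, 0, 0, 1, 1))


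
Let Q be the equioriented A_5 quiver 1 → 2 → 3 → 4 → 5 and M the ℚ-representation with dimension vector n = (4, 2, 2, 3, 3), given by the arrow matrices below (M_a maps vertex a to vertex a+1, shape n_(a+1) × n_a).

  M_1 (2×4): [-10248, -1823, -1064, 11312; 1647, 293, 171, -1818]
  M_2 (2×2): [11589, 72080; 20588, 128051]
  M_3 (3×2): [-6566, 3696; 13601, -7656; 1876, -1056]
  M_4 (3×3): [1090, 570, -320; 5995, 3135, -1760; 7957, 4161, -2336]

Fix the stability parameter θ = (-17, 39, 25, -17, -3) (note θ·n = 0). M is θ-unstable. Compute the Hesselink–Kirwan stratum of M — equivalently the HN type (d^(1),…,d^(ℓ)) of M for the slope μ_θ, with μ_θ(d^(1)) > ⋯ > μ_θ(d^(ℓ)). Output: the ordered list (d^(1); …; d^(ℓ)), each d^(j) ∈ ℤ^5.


Barcode: M ≅ I[1,1]^2, I[1,3], I[1,5], I[4,4]^2, I[5,5]^2. HN layers by μ_θ (4 steps, strictly decreasing):
  μ^(1)=32; μ^(2)=11; μ^(3)=-3; μ^(4)=-17

((0, 1, 1, 0, 0); (0, 1, 1, 1, 1); (0, 0, 0, 0, 2); (4, 0, 0, 2, 0))


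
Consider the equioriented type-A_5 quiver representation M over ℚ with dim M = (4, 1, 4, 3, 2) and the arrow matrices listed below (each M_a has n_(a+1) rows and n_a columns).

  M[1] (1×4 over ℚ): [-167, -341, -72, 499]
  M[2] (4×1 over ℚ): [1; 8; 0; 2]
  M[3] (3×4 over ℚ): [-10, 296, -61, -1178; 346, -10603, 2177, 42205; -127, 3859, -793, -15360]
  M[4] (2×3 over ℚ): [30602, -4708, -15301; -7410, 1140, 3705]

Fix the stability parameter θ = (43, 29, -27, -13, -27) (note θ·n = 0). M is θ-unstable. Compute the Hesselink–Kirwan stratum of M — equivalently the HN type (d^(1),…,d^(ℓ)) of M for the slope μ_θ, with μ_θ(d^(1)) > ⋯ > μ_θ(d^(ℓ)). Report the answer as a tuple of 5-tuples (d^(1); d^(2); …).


Barcode: M ≅ I[1,1]^3, I[1,5], I[3,3], I[3,4]^2, I[5,5]. HN layers by μ_θ (4 steps, strictly decreasing):
  μ^(1)=43; μ^(2)=1; μ^(3)=-13; μ^(4)=-27

((3, 0, 0, 0, 0); (1, 1, 1, 1, 1); (0, 0, 0, 2, 0); (0, 0, 3, 0, 1))


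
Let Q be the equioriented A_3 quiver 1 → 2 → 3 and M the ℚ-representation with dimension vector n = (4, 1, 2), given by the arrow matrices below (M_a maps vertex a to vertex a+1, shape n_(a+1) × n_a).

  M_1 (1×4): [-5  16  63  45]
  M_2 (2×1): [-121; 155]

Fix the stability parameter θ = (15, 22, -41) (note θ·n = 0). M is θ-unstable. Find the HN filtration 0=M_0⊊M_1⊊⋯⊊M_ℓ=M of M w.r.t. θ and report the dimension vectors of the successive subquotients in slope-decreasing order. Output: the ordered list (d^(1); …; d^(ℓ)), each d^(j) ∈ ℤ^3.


Via rank(M_{q-1}∘⋯∘M_p): M ≅ I[1,1]^3, I[1,3], I[3,3].
μ_θ-semistable layers: μ^(1)=15; μ^(2)=-4/3; μ^(3)=-41

((3, 0, 0); (1, 1, 1); (0, 0, 1))


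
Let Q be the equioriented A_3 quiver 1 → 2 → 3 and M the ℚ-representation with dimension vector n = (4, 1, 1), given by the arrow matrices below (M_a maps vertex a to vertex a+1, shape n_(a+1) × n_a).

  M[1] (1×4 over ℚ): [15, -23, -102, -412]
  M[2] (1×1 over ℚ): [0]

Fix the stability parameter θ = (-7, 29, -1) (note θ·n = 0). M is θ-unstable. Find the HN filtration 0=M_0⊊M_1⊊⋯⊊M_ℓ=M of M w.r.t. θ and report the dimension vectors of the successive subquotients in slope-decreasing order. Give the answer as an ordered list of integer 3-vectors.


Interval decomposition of M: I[1,1]^3, I[1,2], I[3,3].
HN type (ℓ=3): μ^(1)=29; μ^(2)=-1; μ^(3)=-7

((0, 1, 0); (0, 0, 1); (4, 0, 0))


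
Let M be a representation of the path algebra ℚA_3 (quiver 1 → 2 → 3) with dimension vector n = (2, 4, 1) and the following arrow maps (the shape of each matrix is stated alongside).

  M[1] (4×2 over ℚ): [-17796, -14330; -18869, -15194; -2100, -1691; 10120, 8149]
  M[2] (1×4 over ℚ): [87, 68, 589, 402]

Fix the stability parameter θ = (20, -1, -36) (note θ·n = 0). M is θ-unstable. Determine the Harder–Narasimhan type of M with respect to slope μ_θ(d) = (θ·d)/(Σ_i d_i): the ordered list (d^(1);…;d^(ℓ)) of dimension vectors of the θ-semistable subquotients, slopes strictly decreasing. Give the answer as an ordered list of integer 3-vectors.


Via rank(M_{q-1}∘⋯∘M_p): M ≅ I[1,2], I[1,3], I[2,2]^2.
μ_θ-semistable layers: μ^(1)=19/2; μ^(2)=-1; μ^(3)=-17/3

((1, 1, 0); (0, 2, 0); (1, 1, 1))


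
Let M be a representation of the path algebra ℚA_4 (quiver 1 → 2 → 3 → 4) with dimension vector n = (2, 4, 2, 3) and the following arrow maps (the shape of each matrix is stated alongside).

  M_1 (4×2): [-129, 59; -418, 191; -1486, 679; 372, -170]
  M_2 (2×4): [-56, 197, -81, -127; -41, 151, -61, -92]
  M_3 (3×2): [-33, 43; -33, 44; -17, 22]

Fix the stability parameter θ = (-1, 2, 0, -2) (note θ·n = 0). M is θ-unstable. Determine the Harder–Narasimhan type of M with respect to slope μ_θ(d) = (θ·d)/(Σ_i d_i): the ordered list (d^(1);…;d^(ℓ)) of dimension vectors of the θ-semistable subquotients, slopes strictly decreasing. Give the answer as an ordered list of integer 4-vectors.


Via rank(M_{q-1}∘⋯∘M_p): M ≅ I[1,4]^2, I[2,2]^2, I[4,4].
μ_θ-semistable layers: μ^(1)=2; μ^(2)=0; μ^(3)=-1; μ^(4)=-2

((0, 2, 0, 0); (0, 2, 2, 2); (2, 0, 0, 0); (0, 0, 0, 1))


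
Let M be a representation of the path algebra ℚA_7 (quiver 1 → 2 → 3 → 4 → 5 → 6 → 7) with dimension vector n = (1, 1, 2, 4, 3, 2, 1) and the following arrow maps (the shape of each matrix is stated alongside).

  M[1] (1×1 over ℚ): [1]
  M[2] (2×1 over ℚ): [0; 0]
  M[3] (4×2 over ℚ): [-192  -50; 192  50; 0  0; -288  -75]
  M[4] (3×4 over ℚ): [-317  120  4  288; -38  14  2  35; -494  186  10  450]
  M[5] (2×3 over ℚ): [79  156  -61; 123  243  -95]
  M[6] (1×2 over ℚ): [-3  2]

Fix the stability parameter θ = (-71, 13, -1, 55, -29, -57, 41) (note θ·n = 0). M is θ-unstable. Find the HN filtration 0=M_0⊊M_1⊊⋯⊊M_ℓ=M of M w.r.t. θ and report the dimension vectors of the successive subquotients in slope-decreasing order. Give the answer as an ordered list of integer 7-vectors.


Via rank(M_{q-1}∘⋯∘M_p): M ≅ I[1,2], I[3,3], I[3,7], I[4,4], I[4,5], I[4,6].
μ_θ-semistable layers: μ^(1)=55; μ^(2)=41; μ^(3)=13; μ^(4)=-1; μ^(5)=-8; μ^(6)=-31/3; μ^(7)=-71

((0, 0, 0, 1, 0, 0, 0); (0, 0, 0, 0, 0, 0, 1); (0, 1, 0, 1, 1, 0, 0); (0, 0, 1, 0, 0, 0, 0); (0, 0, 1, 1, 1, 1, 0); (0, 0, 0, 1, 1, 1, 0); (1, 0, 0, 0, 0, 0, 0))


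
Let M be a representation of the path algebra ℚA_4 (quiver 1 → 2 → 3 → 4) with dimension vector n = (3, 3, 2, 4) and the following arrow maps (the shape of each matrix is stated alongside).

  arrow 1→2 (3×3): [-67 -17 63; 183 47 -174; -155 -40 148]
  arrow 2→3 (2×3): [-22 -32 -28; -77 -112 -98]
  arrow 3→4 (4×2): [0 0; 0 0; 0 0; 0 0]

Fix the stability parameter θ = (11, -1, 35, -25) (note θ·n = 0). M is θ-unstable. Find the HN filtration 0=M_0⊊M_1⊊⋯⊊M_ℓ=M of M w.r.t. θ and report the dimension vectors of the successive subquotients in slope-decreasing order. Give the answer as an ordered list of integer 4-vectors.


Interval decomposition of M: I[1,2]^2, I[1,3], I[3,3], I[4,4]^4.
HN type (ℓ=3): μ^(1)=35; μ^(2)=5; μ^(3)=-25

((0, 0, 2, 0); (3, 3, 0, 0); (0, 0, 0, 4))


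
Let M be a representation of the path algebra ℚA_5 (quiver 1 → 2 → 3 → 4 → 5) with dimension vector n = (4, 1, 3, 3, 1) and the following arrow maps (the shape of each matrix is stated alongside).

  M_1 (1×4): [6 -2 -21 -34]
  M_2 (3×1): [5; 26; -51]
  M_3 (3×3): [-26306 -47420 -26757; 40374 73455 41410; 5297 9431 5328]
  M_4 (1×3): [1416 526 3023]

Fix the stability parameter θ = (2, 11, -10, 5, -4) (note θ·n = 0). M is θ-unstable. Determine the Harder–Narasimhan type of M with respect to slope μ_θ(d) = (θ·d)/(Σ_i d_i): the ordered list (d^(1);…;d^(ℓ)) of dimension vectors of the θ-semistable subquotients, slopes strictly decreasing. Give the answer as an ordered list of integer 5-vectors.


Via rank(M_{q-1}∘⋯∘M_p): M ≅ I[1,1]^3, I[1,5], I[3,4]^2.
μ_θ-semistable layers: μ^(1)=5; μ^(2)=2; μ^(3)=4/5; μ^(4)=-10

((0, 0, 0, 2, 0); (3, 0, 0, 0, 0); (1, 1, 1, 1, 1); (0, 0, 2, 0, 0))


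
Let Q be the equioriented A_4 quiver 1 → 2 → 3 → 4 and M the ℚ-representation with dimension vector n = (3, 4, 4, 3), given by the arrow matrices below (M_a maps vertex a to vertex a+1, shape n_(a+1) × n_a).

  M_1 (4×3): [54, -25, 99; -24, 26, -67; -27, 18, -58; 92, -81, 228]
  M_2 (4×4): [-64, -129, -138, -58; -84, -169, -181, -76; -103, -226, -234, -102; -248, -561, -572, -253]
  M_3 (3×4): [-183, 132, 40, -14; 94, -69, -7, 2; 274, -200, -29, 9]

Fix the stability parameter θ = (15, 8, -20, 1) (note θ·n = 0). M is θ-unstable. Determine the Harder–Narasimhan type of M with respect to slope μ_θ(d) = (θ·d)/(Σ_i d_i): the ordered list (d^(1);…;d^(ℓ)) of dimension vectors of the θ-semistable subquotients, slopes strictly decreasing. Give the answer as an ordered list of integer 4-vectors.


Via rank(M_{q-1}∘⋯∘M_p): M ≅ I[1,4]^3, I[2,3].
μ_θ-semistable layers: μ^(1)=1; μ^(2)=-6

((3, 3, 3, 3); (0, 1, 1, 0))
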